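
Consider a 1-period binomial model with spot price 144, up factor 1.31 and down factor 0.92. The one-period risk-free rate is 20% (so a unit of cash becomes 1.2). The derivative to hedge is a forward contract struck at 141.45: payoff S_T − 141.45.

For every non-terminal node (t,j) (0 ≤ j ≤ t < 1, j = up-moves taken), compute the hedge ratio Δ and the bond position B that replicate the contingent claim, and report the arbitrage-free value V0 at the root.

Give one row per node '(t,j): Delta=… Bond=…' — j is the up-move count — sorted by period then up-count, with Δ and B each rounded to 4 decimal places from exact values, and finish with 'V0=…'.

No-arbitrage ⇒ martingale measure with p* = (R−d)/(u−d) = 0.7179.
Terminal values V(1,·): V(1,0)=-8.9700, V(1,1)=47.1900
Node (0,0) S=144.0000: V=(p*·47.1900+(1−p*)·-8.9700)/1.2=26.1250; Δ=(47.1900−-8.9700)/(188.6400−132.4800)=1.0000; B=V−Δ·S=-117.8750
Self-financing check: at every node Δ·S+B equals the discounted successor values.

(0,0): Delta=1.0000 Bond=-117.8750
V0=26.1250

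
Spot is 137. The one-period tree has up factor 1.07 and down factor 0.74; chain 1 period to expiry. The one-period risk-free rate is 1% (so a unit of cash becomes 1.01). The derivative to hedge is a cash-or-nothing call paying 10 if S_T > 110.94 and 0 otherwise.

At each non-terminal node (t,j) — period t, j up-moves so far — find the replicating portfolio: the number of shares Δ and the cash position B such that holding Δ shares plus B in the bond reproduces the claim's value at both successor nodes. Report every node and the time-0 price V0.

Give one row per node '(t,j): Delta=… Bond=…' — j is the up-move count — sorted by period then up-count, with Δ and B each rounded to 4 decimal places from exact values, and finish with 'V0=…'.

(0,0): Delta=0.2212 Bond=-22.2022
V0=8.1008

Since d<R<u, set p* = (R−d)/(u−d) = 0.8182; price each node as the discounted p*-expectation of its children.
Terminal values V(1,·): V(1,0)=0.0000, V(1,1)=10.0000
Node (0,0) S=137.0000: V=(p*·10.0000+(1−p*)·0.0000)/1.01=8.1008; Δ=(10.0000−0.0000)/(146.5900−101.3800)=0.2212; B=V−Δ·S=-22.2022
The time-0 hedge costs 8.1008, which is the no-arbitrage price.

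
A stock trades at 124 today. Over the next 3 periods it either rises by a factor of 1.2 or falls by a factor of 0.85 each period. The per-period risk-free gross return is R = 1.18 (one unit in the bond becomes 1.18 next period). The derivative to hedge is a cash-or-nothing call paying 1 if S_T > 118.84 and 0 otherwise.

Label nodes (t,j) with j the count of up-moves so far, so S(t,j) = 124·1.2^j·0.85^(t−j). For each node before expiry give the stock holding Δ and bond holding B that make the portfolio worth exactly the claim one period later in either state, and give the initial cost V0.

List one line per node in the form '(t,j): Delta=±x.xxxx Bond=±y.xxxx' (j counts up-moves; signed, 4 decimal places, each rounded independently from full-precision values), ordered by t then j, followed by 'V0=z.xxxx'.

(0,0): Delta=0.0018 Bond=0.3818
(1,0): Delta=0.0217 Bond=-1.6445
(1,1): Delta=0.0009 Bond=0.5775
(2,0): Delta=0.0000 Bond=0.0000
(2,1): Delta=0.0226 Bond=-2.0581
(2,2): Delta=0.0000 Bond=0.8475
V0=0.6029

Under the risk-neutral measure, an up-move has probability p* = (R−d)/(u−d) = 0.9429 and values discount at R = 1.18.
Terminal values V(3,·): V(3,0)=0.0000, V(3,1)=0.0000, V(3,2)=1.0000, V(3,3)=1.0000
  t=2,j=0: stock 89.5900 → up 107.5080 (V=0.0000), down 76.1515 (V=0.0000). Price 0.0000; hedge Δ=0.0000, bond B=0.0000.
  t=2,j=1: stock 126.4800 → up 151.7760 (V=1.0000), down 107.5080 (V=0.0000). Price 0.7990; hedge Δ=0.0226, bond B=-2.0581.
  t=2,j=2: stock 178.5600 → up 214.2720 (V=1.0000), down 151.7760 (V=1.0000). Price 0.8475; hedge Δ=0.0000, bond B=0.8475.
  t=1,j=0: stock 105.4000 → up 126.4800 (V=0.7990), down 89.5900 (V=0.0000). Price 0.6385; hedge Δ=0.0217, bond B=-1.6445.
  t=1,j=1: stock 148.8000 → up 178.5600 (V=0.8475), down 126.4800 (V=0.7990). Price 0.7158; hedge Δ=0.0009, bond B=0.5775.
  t=0,j=0: stock 124.0000 → up 148.8000 (V=0.7158), down 105.4000 (V=0.6385). Price 0.6029; hedge Δ=0.0018, bond B=0.3818.
Each (Δ,B) replicates both successor values, so the strategy is self-financing and V0 is arbitrage-free.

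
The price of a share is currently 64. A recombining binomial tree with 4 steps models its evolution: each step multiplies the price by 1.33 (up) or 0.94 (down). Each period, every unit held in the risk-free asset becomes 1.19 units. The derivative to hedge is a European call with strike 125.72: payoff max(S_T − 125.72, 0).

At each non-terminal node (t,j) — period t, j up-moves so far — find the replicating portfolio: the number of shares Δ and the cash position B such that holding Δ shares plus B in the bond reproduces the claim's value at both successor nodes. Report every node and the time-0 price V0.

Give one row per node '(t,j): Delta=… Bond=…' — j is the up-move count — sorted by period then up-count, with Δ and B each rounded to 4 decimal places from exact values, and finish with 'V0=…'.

(0,0): Delta=0.5341 Bond=-24.9251
(1,0): Delta=0.1956 Bond=-9.2946
(1,1): Delta=0.6681 Bond=-41.0659
(2,0): Delta=0.0000 Bond=0.0000
(2,1): Delta=0.2730 Bond=-17.2546
(2,2): Delta=0.8245 Bond=-66.5722
(3,0): Delta=0.0000 Bond=0.0000
(3,1): Delta=0.0000 Bond=0.0000
(3,2): Delta=0.3811 Bond=-32.0314
(3,3): Delta=1.0000 Bond=-105.6471
V0=9.2588

Under the risk-neutral measure, an up-move has probability p* = (R−d)/(u−d) = 0.6410 and values discount at R = 1.19.
At expiry t=4: V(4,0)=0.0000, V(4,1)=0.0000, V(4,2)=0.0000, V(4,3)=15.8146, V(4,4)=74.5365
  t=3,j=0: stock 53.1574 → up 70.6993 (V=0.0000), down 49.9679 (V=0.0000). Price 0.0000; hedge Δ=0.0000, bond B=0.0000.
  t=3,j=1: stock 75.2120 → up 100.0320 (V=0.0000), down 70.6993 (V=0.0000). Price 0.0000; hedge Δ=0.0000, bond B=0.0000.
  t=3,j=2: stock 106.4170 → up 141.5346 (V=15.8146), down 100.0320 (V=0.0000). Price 8.5190; hedge Δ=0.3811, bond B=-32.0314.
  t=3,j=3: stock 150.5688 → up 200.2565 (V=74.5365), down 141.5346 (V=15.8146). Price 44.9217; hedge Δ=1.0000, bond B=-105.6471.
  t=2,j=0: stock 56.5504 → up 75.2120 (V=0.0000), down 53.1574 (V=0.0000). Price 0.0000; hedge Δ=0.0000, bond B=0.0000.
  t=2,j=1: stock 80.0128 → up 106.4170 (V=8.5190), down 75.2120 (V=0.0000). Price 4.5890; hedge Δ=0.2730, bond B=-17.2546.
  t=2,j=2: stock 113.2096 → up 150.5688 (V=44.9217), down 106.4170 (V=8.5190). Price 26.7681; hedge Δ=0.8245, bond B=-66.5722.
  t=1,j=0: stock 60.1600 → up 80.0128 (V=4.5890), down 56.5504 (V=0.0000). Price 2.4720; hedge Δ=0.1956, bond B=-9.2946.
  t=1,j=1: stock 85.1200 → up 113.2096 (V=26.7681), down 80.0128 (V=4.5890). Price 15.8037; hedge Δ=0.6681, bond B=-41.0659.
  t=0,j=0: stock 64.0000 → up 85.1200 (V=15.8037), down 60.1600 (V=2.4720). Price 9.2588; hedge Δ=0.5341, bond B=-24.9251.
Root portfolio cost Δ·64+B reproduces V0=9.2588.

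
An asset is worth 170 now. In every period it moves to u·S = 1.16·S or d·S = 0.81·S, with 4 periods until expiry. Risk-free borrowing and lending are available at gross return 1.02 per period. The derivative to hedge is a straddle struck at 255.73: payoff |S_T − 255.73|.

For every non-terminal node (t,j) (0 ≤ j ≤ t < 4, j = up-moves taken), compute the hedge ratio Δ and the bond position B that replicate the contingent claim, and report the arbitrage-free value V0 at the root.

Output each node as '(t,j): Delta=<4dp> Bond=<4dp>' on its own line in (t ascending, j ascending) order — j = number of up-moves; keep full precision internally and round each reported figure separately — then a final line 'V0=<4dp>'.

(0,0): Delta=-0.6437 Bond=188.1533
(1,0): Delta=-1.0000 Bond=240.9801
(1,1): Delta=-0.4778 Bond=159.2073
(2,0): Delta=-1.0000 Bond=245.7997
(2,1): Delta=-1.0000 Bond=245.7997
(2,2): Delta=-0.2347 Bond=106.7859
(3,0): Delta=-1.0000 Bond=250.7157
(3,1): Delta=-1.0000 Bond=250.7157
(3,2): Delta=-1.0000 Bond=250.7157
(3,3): Delta=0.1215 Bond=14.3922
V0=78.7258

Risk-neutral probability p* = (R−d)/(u−d) = (1.02−0.81)/(1.16−0.81) = 0.6000.
Terminal payoffs: V(4,0)=182.5506, V(4,1)=150.9298, V(4,2)=105.6458, V(4,3)=40.7946, V(4,4)=52.0787
(3,0): S=90.3450. Δ = (V_up−V_dn)/(S_up−S_dn) = (150.9298−182.5506)/(104.8002−73.1794) = -1.0000. V = [p*·150.9298 + (1−p*)·182.5506]/1.02 = 160.3707. B = V − Δ·S = 250.7157.
(3,1): S=129.3829. Δ = (V_up−V_dn)/(S_up−S_dn) = (105.6458−150.9298)/(150.0842−104.8002) = -1.0000. V = [p*·105.6458 + (1−p*)·150.9298]/1.02 = 121.3328. B = V − Δ·S = 250.7157.
(3,2): S=185.2891. Δ = (V_up−V_dn)/(S_up−S_dn) = (40.7946−105.6458)/(214.9354−150.0842) = -1.0000. V = [p*·40.7946 + (1−p*)·105.6458]/1.02 = 65.4266. B = V − Δ·S = 250.7157.
(3,3): S=265.3523. Δ = (V_up−V_dn)/(S_up−S_dn) = (52.0787−40.7946)/(307.8087−214.9354) = 0.1215. V = [p*·52.0787 + (1−p*)·40.7946]/1.02 = 46.6324. B = V − Δ·S = 14.3922.
(2,0): S=111.5370. Δ = (V_up−V_dn)/(S_up−S_dn) = (121.3328−160.3707)/(129.3829−90.3450) = -1.0000. V = [p*·121.3328 + (1−p*)·160.3707]/1.02 = 134.2627. B = V − Δ·S = 245.7997.
(2,1): S=159.7320. Δ = (V_up−V_dn)/(S_up−S_dn) = (65.4266−121.3328)/(185.2891−129.3829) = -1.0000. V = [p*·65.4266 + (1−p*)·121.3328]/1.02 = 86.0677. B = V − Δ·S = 245.7997.
(2,2): S=228.7520. Δ = (V_up−V_dn)/(S_up−S_dn) = (46.6324−65.4266)/(265.3523−185.2891) = -0.2347. V = [p*·46.6324 + (1−p*)·65.4266]/1.02 = 53.0883. B = V − Δ·S = 106.7859.
(1,0): S=137.7000. Δ = (V_up−V_dn)/(S_up−S_dn) = (86.0677−134.2627)/(159.7320−111.5370) = -1.0000. V = [p*·86.0677 + (1−p*)·134.2627]/1.02 = 103.2801. B = V − Δ·S = 240.9801.
(1,1): S=197.2000. Δ = (V_up−V_dn)/(S_up−S_dn) = (53.0883−86.0677)/(228.7520−159.7320) = -0.4778. V = [p*·53.0883 + (1−p*)·86.0677]/1.02 = 64.9805. B = V − Δ·S = 159.2073.
(0,0): S=170.0000. Δ = (V_up−V_dn)/(S_up−S_dn) = (64.9805−103.2801)/(197.2000−137.7000) = -0.6437. V = [p*·64.9805 + (1−p*)·103.2801]/1.02 = 78.7258. B = V − Δ·S = 188.1533.
Check: Δ(0,0)·S0 + B(0,0) = 78.7258 = V0.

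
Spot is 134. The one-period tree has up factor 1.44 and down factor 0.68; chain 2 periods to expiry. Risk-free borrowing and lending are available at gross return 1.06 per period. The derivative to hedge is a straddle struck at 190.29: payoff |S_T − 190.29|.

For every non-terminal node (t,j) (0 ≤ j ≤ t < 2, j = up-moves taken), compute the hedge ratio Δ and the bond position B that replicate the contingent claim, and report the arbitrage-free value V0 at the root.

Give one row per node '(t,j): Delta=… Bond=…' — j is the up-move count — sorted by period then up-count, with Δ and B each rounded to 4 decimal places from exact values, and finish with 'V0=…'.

(0,0): Delta=-0.1888 Bond=99.6224
(1,0): Delta=-1.0000 Bond=179.5189
(1,1): Delta=0.1943 Bond=31.6807
V0=74.3270

No-arbitrage ⇒ martingale measure with p* = (R−d)/(u−d) = 0.5000.
Terminal payoffs: V(2,0)=128.3284, V(2,1)=59.0772, V(2,2)=87.5724
Node (1,0) S=91.1200: V=(p*·59.0772+(1−p*)·128.3284)/1.06=88.3989; Δ=(59.0772−128.3284)/(131.2128−61.9616)=-1.0000; B=V−Δ·S=179.5189
Node (1,1) S=192.9600: V=(p*·87.5724+(1−p*)·59.0772)/1.06=69.1743; Δ=(87.5724−59.0772)/(277.8624−131.2128)=0.1943; B=V−Δ·S=31.6807
Node (0,0) S=134.0000: V=(p*·69.1743+(1−p*)·88.3989)/1.06=74.3270; Δ=(69.1743−88.3989)/(192.9600−91.1200)=-0.1888; B=V−Δ·S=99.6224
Root portfolio cost Δ·134+B reproduces V0=74.3270.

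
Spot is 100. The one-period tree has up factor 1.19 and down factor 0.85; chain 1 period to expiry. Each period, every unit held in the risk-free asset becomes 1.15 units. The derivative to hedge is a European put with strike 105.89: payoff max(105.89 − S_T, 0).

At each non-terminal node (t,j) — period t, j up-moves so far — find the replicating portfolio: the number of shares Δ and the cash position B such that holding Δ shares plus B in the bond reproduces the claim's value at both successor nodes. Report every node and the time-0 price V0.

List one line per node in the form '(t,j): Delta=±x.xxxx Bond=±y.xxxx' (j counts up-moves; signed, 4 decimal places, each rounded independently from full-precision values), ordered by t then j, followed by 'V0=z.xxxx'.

(0,0): Delta=-0.6144 Bond=63.5783
V0=2.1371

No-arbitrage ⇒ martingale measure with p* = (R−d)/(u−d) = 0.8824.
Payoff layer (t=1): V(1,0)=20.8900, V(1,1)=0.0000
Node (0,0) S=100.0000: V=(p*·0.0000+(1−p*)·20.8900)/1.15=2.1371; Δ=(0.0000−20.8900)/(119.0000−85.0000)=-0.6144; B=V−Δ·S=63.5783
Root portfolio cost Δ·100+B reproduces V0=2.1371.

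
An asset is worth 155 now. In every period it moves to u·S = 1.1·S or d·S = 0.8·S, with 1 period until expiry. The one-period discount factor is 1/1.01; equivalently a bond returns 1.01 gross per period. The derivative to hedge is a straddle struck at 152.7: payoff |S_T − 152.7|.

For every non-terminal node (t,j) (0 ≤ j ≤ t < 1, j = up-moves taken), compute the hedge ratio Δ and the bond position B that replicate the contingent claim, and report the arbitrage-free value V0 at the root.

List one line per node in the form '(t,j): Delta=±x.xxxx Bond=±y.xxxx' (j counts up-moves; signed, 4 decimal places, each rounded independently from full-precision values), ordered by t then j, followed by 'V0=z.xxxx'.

(0,0): Delta=-0.2344 Bond=57.1947
V0=20.8614

The replicating-portfolio and risk-neutral prices coincide; use p* = (1.01−0.8)/(1.1−0.8) = 0.7000 for the latter.
At expiry t=1: V(1,0)=28.7000, V(1,1)=17.8000
(0,0): S=155.0000. Δ = (V_up−V_dn)/(S_up−S_dn) = (17.8000−28.7000)/(170.5000−124.0000) = -0.2344. V = [p*·17.8000 + (1−p*)·28.7000]/1.01 = 20.8614. B = V − Δ·S = 57.1947.
Each (Δ,B) replicates both successor values, so the strategy is self-financing and V0 is arbitrage-free.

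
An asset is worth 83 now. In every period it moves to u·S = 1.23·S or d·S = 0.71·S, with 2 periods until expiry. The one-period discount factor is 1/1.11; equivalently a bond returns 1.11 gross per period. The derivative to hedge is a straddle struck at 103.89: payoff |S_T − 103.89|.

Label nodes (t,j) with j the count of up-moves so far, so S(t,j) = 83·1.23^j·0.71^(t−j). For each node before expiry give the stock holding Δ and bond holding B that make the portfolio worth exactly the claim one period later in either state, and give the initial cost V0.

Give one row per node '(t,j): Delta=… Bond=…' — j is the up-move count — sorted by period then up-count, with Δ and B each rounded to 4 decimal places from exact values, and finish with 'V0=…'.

(0,0): Delta=-0.3038 Bond=47.3563
(1,0): Delta=-1.0000 Bond=93.5946
(1,1): Delta=-0.1832 Bond=40.2568
V0=22.1438

The replicating-portfolio and risk-neutral prices coincide; use p* = (1.11−0.71)/(1.23−0.71) = 0.7692 for the latter.
Payoff layer (t=2): V(2,0)=62.0497, V(2,1)=31.4061, V(2,2)=21.6807
Node (1,0) S=58.9300: V=(p*·31.4061+(1−p*)·62.0497)/1.11=34.6646; Δ=(31.4061−62.0497)/(72.4839−41.8403)=-1.0000; B=V−Δ·S=93.5946
Node (1,1) S=102.0900: V=(p*·21.6807+(1−p*)·31.4061)/1.11=21.5541; Δ=(21.6807−31.4061)/(125.5707−72.4839)=-0.1832; B=V−Δ·S=40.2568
Node (0,0) S=83.0000: V=(p*·21.5541+(1−p*)·34.6646)/1.11=22.1438; Δ=(21.5541−34.6646)/(102.0900−58.9300)=-0.3038; B=V−Δ·S=47.3563
Check: Δ(0,0)·S0 + B(0,0) = 22.1438 = V0.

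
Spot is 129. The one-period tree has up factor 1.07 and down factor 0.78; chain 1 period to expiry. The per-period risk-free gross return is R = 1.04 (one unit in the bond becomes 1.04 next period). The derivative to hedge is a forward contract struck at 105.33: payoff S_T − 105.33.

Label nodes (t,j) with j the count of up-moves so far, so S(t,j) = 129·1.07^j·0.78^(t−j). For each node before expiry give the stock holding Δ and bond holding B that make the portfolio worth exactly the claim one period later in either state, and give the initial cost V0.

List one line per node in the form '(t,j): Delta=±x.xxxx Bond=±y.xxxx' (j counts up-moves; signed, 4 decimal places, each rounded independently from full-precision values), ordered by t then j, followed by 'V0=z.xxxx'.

(0,0): Delta=1.0000 Bond=-101.2788
V0=27.7212

The replicating-portfolio and risk-neutral prices coincide; use p* = (1.04−0.78)/(1.07−0.78) = 0.8966 for the latter.
Payoff layer (t=1): V(1,0)=-4.7100, V(1,1)=32.7000
Node (0,0) S=129.0000: V=(p*·32.7000+(1−p*)·-4.7100)/1.04=27.7212; Δ=(32.7000−-4.7100)/(138.0300−100.6200)=1.0000; B=V−Δ·S=-101.2788
Check: Δ(0,0)·S0 + B(0,0) = 27.7212 = V0.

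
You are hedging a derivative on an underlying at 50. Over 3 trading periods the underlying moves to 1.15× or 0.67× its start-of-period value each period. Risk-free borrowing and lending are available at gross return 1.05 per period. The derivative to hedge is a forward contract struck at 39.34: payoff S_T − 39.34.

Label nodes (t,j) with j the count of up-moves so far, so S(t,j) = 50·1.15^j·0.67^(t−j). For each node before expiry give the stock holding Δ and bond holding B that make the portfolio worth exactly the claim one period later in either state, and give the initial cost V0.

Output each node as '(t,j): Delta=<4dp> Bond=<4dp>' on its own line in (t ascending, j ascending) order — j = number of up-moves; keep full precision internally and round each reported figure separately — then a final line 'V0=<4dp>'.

(0,0): Delta=1.0000 Bond=-33.9834
(1,0): Delta=1.0000 Bond=-35.6825
(1,1): Delta=1.0000 Bond=-35.6825
(2,0): Delta=1.0000 Bond=-37.4667
(2,1): Delta=1.0000 Bond=-37.4667
(2,2): Delta=1.0000 Bond=-37.4667
V0=16.0166

The replicating-portfolio and risk-neutral prices coincide; use p* = (1.05−0.67)/(1.15−0.67) = 0.7917 for the latter.
At expiry t=3: V(3,0)=-24.3019, V(3,1)=-13.5283, V(3,2)=4.9637, V(3,3)=36.7037
(2,0): S=22.4450. Δ = (V_up−V_dn)/(S_up−S_dn) = (-13.5283−-24.3019)/(25.8118−15.0382) = 1.0000. V = [p*·-13.5283 + (1−p*)·-24.3019]/1.05 = -15.0217. B = V − Δ·S = -37.4667.
(2,1): S=38.5250. Δ = (V_up−V_dn)/(S_up−S_dn) = (4.9637−-13.5283)/(44.3037−25.8117) = 1.0000. V = [p*·4.9637 + (1−p*)·-13.5283]/1.05 = 1.0583. B = V − Δ·S = -37.4667.
(2,2): S=66.1250. Δ = (V_up−V_dn)/(S_up−S_dn) = (36.7037−4.9637)/(76.0437−44.3037) = 1.0000. V = [p*·36.7037 + (1−p*)·4.9637]/1.05 = 28.6583. B = V − Δ·S = -37.4667.
(1,0): S=33.5000. Δ = (V_up−V_dn)/(S_up−S_dn) = (1.0583−-15.0217)/(38.5250−22.4450) = 1.0000. V = [p*·1.0583 + (1−p*)·-15.0217]/1.05 = -2.1825. B = V − Δ·S = -35.6825.
(1,1): S=57.5000. Δ = (V_up−V_dn)/(S_up−S_dn) = (28.6583−1.0583)/(66.1250−38.5250) = 1.0000. V = [p*·28.6583 + (1−p*)·1.0583]/1.05 = 21.8175. B = V − Δ·S = -35.6825.
(0,0): S=50.0000. Δ = (V_up−V_dn)/(S_up−S_dn) = (21.8175−-2.1825)/(57.5000−33.5000) = 1.0000. V = [p*·21.8175 + (1−p*)·-2.1825]/1.05 = 16.0166. B = V − Δ·S = -33.9834.
Self-financing check: at every node Δ·S+B equals the discounted successor values.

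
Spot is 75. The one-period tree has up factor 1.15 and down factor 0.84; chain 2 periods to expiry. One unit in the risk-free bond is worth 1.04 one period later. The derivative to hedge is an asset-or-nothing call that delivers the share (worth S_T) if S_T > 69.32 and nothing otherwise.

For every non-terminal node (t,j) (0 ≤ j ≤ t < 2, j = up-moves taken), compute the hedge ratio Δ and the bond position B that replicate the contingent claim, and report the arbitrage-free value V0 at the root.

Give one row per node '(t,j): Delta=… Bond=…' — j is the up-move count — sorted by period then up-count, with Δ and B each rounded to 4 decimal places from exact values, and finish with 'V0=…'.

(0,0): Delta=1.7766 Bond=-64.4051
(1,0): Delta=3.7097 Bond=-188.7655
(1,1): Delta=1.0000 Bond=0.0000
V0=68.8395

No-arbitrage ⇒ martingale measure with p* = (R−d)/(u−d) = 0.6452.
At expiry t=2: V(2,0)=0.0000, V(2,1)=72.4500, V(2,2)=99.1875
(1,0): S=63.0000. Δ = (V_up−V_dn)/(S_up−S_dn) = (72.4500−0.0000)/(72.4500−52.9200) = 3.7097. V = [p*·72.4500 + (1−p*)·0.0000]/1.04 = 44.9442. B = V − Δ·S = -188.7655.
(1,1): S=86.2500. Δ = (V_up−V_dn)/(S_up−S_dn) = (99.1875−72.4500)/(99.1875−72.4500) = 1.0000. V = [p*·99.1875 + (1−p*)·72.4500]/1.04 = 86.2500. B = V − Δ·S = 0.0000.
(0,0): S=75.0000. Δ = (V_up−V_dn)/(S_up−S_dn) = (86.2500−44.9442)/(86.2500−63.0000) = 1.7766. V = [p*·86.2500 + (1−p*)·44.9442]/1.04 = 68.8395. B = V − Δ·S = -64.4051.
Self-financing check: at every node Δ·S+B equals the discounted successor values.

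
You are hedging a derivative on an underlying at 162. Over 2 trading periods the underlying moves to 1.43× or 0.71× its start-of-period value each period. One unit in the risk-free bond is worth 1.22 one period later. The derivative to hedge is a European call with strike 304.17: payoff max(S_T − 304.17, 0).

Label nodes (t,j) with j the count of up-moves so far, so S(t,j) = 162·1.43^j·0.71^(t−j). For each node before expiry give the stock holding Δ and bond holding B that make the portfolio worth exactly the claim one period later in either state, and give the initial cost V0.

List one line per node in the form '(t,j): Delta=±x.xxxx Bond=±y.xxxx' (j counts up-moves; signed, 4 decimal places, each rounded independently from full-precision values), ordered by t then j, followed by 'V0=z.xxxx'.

(0,0): Delta=0.1349 Bond=-12.7196
(1,0): Delta=0.0000 Bond=0.0000
(1,1): Delta=0.1625 Bond=-21.9077
V0=9.1366

The replicating-portfolio and risk-neutral prices coincide; use p* = (1.22−0.71)/(1.43−0.71) = 0.7083 for the latter.
At expiry t=2: V(2,0)=0.0000, V(2,1)=0.0000, V(2,2)=27.1038
Node (1,0) S=115.0200: V=(p*·0.0000+(1−p*)·0.0000)/1.22=0.0000; Δ=(0.0000−0.0000)/(164.4786−81.6642)=0.0000; B=V−Δ·S=0.0000
Node (1,1) S=231.6600: V=(p*·27.1038+(1−p*)·0.0000)/1.22=15.7365; Δ=(27.1038−0.0000)/(331.2738−164.4786)=0.1625; B=V−Δ·S=-21.9077
Node (0,0) S=162.0000: V=(p*·15.7365+(1−p*)·0.0000)/1.22=9.1366; Δ=(15.7365−0.0000)/(231.6600−115.0200)=0.1349; B=V−Δ·S=-12.7196
Root portfolio cost Δ·162+B reproduces V0=9.1366.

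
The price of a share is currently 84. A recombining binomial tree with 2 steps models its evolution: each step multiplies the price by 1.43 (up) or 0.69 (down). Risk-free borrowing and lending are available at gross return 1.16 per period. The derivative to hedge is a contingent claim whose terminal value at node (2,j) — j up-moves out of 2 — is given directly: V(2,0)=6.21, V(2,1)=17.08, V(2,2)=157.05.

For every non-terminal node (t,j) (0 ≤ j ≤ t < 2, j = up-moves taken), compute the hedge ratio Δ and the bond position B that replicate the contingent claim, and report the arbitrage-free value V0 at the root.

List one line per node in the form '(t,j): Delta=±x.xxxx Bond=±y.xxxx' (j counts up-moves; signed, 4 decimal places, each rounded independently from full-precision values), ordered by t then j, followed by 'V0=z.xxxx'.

The replicating-portfolio and risk-neutral prices coincide; use p* = (1.16−0.69)/(1.43−0.69) = 0.6351 for the latter.
At expiry t=2: V(2,0)=6.2100, V(2,1)=17.0800, V(2,2)=157.0500
Node (1,0) S=57.9600: V=(p*·17.0800+(1−p*)·6.2100)/1.16=11.3051; Δ=(17.0800−6.2100)/(82.8828−39.9924)=0.2534; B=V−Δ·S=-3.3841
Node (1,1) S=120.1200: V=(p*·157.0500+(1−p*)·17.0800)/1.16=91.3620; Δ=(157.0500−17.0800)/(171.7716−82.8828)=1.5747; B=V−Δ·S=-97.7867
Node (0,0) S=84.0000: V=(p*·91.3620+(1−p*)·11.3051)/1.16=53.5793; Δ=(91.3620−11.3051)/(120.1200−57.9600)=1.2879; B=V−Δ·S=-54.6056
Root portfolio cost Δ·84+B reproduces V0=53.5793.

(0,0): Delta=1.2879 Bond=-54.6056
(1,0): Delta=0.2534 Bond=-3.3841
(1,1): Delta=1.5747 Bond=-97.7867
V0=53.5793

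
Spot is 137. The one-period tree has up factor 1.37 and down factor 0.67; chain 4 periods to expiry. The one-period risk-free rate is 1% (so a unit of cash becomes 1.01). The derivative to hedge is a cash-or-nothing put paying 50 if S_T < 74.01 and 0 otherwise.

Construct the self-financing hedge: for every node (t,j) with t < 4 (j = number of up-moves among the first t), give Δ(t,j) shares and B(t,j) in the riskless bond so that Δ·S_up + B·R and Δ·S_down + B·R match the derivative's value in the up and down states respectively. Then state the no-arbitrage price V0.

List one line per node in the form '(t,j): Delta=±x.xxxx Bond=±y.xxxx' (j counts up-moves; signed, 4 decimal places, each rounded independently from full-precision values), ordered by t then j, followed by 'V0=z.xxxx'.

Since d<R<u, set p* = (R−d)/(u−d) = 0.4857; price each node as the discounted p*-expectation of its children.
Payoff layer (t=4): V(4,0)=50.0000, V(4,1)=50.0000, V(4,2)=0.0000, V(4,3)=0.0000, V(4,4)=0.0000
  t=3,j=0: stock 41.2045 → up 56.4502 (V=50.0000), down 27.6070 (V=50.0000). Price 49.5050; hedge Δ=0.0000, bond B=49.5050.
  t=3,j=1: stock 84.2540 → up 115.4280 (V=0.0000), down 56.4502 (V=50.0000). Price 25.4597; hedge Δ=-0.8478, bond B=96.8883.
  t=3,j=2: stock 172.2807 → up 236.0245 (V=0.0000), down 115.4280 (V=0.0000). Price 0.0000; hedge Δ=0.0000, bond B=0.0000.
  t=3,j=3: stock 352.2754 → up 482.6172 (V=0.0000), down 236.0245 (V=0.0000). Price 0.0000; hedge Δ=0.0000, bond B=0.0000.
  t=2,j=0: stock 61.4993 → up 84.2540 (V=25.4597), down 41.2045 (V=49.5050). Price 37.4513; hedge Δ=-0.5585, bond B=71.8017.
  t=2,j=1: stock 125.7523 → up 172.2807 (V=0.0000), down 84.2540 (V=25.4597). Price 12.9639; hedge Δ=-0.2892, bond B=49.3349.
  t=2,j=2: stock 257.1353 → up 352.2754 (V=0.0000), down 172.2807 (V=0.0000). Price 0.0000; hedge Δ=0.0000, bond B=0.0000.
  t=1,j=0: stock 91.7900 → up 125.7523 (V=12.9639), down 61.4993 (V=37.4513). Price 25.3044; hedge Δ=-0.3811, bond B=60.2864.
  t=1,j=1: stock 187.6900 → up 257.1353 (V=0.0000), down 125.7523 (V=12.9639). Price 6.6011; hedge Δ=-0.0987, bond B=25.1210.
  t=0,j=0: stock 137.0000 → up 187.6900 (V=6.6011), down 91.7900 (V=25.3044). Price 16.0594; hedge Δ=-0.1950, bond B=42.7783.
Each (Δ,B) replicates both successor values, so the strategy is self-financing and V0 is arbitrage-free.

(0,0): Delta=-0.1950 Bond=42.7783
(1,0): Delta=-0.3811 Bond=60.2864
(1,1): Delta=-0.0987 Bond=25.1210
(2,0): Delta=-0.5585 Bond=71.8017
(2,1): Delta=-0.2892 Bond=49.3349
(2,2): Delta=0.0000 Bond=0.0000
(3,0): Delta=0.0000 Bond=49.5050
(3,1): Delta=-0.8478 Bond=96.8883
(3,2): Delta=0.0000 Bond=0.0000
(3,3): Delta=0.0000 Bond=0.0000
V0=16.0594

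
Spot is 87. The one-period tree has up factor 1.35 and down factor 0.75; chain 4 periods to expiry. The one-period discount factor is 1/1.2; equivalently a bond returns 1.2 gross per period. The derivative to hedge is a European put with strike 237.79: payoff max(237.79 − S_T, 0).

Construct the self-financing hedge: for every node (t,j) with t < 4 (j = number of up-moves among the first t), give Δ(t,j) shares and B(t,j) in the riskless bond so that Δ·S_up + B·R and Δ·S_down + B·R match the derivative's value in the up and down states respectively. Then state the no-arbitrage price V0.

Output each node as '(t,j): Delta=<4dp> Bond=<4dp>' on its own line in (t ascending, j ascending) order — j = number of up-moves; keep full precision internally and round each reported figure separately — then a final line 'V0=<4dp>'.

(0,0): Delta=-0.7606 Bond=101.6589
(1,0): Delta=-1.0000 Bond=137.6100
(1,1): Delta=-0.7163 Bond=116.7843
(2,0): Delta=-1.0000 Bond=165.1319
(2,1): Delta=-1.0000 Bond=165.1319
(2,2): Delta=-0.6638 Bond=131.8110
(3,0): Delta=-1.0000 Bond=198.1583
(3,1): Delta=-1.0000 Bond=198.1583
(3,2): Delta=-1.0000 Bond=198.1583
(3,3): Delta=-0.6015 Bond=144.8447
V0=35.4846

No-arbitrage ⇒ martingale measure with p* = (R−d)/(u−d) = 0.7500.
Terminal values V(4,·): V(4,0)=210.2627, V(4,1)=188.2408, V(4,2)=148.6014, V(4,3)=77.2505, V(4,4)=0.0000
(3,0): S=36.7031. Δ = (V_up−V_dn)/(S_up−S_dn) = (188.2408−210.2627)/(49.5492−27.5273) = -1.0000. V = [p*·188.2408 + (1−p*)·210.2627]/1.2 = 161.4552. B = V − Δ·S = 198.1583.
(3,1): S=66.0656. Δ = (V_up−V_dn)/(S_up−S_dn) = (148.6014−188.2408)/(89.1886−49.5492) = -1.0000. V = [p*·148.6014 + (1−p*)·188.2408]/1.2 = 132.0927. B = V − Δ·S = 198.1583.
(3,2): S=118.9181. Δ = (V_up−V_dn)/(S_up−S_dn) = (77.2505−148.6014)/(160.5395−89.1886) = -1.0000. V = [p*·77.2505 + (1−p*)·148.6014]/1.2 = 79.2402. B = V − Δ·S = 198.1583.
(3,3): S=214.0526. Δ = (V_up−V_dn)/(S_up−S_dn) = (0.0000−77.2505)/(288.9710−160.5395) = -0.6015. V = [p*·0.0000 + (1−p*)·77.2505]/1.2 = 16.0939. B = V − Δ·S = 144.8447.
(2,0): S=48.9375. Δ = (V_up−V_dn)/(S_up−S_dn) = (132.0927−161.4552)/(66.0656−36.7031) = -1.0000. V = [p*·132.0927 + (1−p*)·161.4552]/1.2 = 116.1944. B = V − Δ·S = 165.1319.
(2,1): S=88.0875. Δ = (V_up−V_dn)/(S_up−S_dn) = (79.2402−132.0927)/(118.9181−66.0656) = -1.0000. V = [p*·79.2402 + (1−p*)·132.0927]/1.2 = 77.0444. B = V − Δ·S = 165.1319.
(2,2): S=158.5575. Δ = (V_up−V_dn)/(S_up−S_dn) = (16.0939−79.2402)/(214.0526−118.9181) = -0.6638. V = [p*·16.0939 + (1−p*)·79.2402]/1.2 = 26.5670. B = V − Δ·S = 131.8110.
(1,0): S=65.2500. Δ = (V_up−V_dn)/(S_up−S_dn) = (77.0444−116.1944)/(88.0875−48.9375) = -1.0000. V = [p*·77.0444 + (1−p*)·116.1944]/1.2 = 72.3600. B = V − Δ·S = 137.6100.
(1,1): S=117.4500. Δ = (V_up−V_dn)/(S_up−S_dn) = (26.5670−77.0444)/(158.5575−88.0875) = -0.7163. V = [p*·26.5670 + (1−p*)·77.0444]/1.2 = 32.6553. B = V − Δ·S = 116.7843.
(0,0): S=87.0000. Δ = (V_up−V_dn)/(S_up−S_dn) = (32.6553−72.3600)/(117.4500−65.2500) = -0.7606. V = [p*·32.6553 + (1−p*)·72.3600]/1.2 = 35.4846. B = V − Δ·S = 101.6589.
Root portfolio cost Δ·87+B reproduces V0=35.4846.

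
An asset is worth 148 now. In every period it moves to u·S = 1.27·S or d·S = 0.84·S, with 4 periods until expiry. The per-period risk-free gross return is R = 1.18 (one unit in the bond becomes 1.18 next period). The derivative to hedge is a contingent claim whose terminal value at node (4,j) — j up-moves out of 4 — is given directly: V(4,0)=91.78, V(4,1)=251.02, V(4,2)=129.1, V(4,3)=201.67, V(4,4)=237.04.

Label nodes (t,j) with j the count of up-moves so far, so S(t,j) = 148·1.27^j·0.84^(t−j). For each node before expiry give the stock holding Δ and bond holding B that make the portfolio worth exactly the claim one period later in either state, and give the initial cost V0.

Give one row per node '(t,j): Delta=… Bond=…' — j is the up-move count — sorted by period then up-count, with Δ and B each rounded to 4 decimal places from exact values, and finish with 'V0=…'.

The replicating-portfolio and risk-neutral prices coincide; use p* = (1.18−0.84)/(1.27−0.84) = 0.7907 for the latter.
Terminal payoffs: V(4,0)=91.7800, V(4,1)=251.0200, V(4,2)=129.1000, V(4,3)=201.6700, V(4,4)=237.0400
  t=3,j=0: stock 87.7202 → up 111.4046 (V=251.0200), down 73.6850 (V=91.7800). Price 184.4836; hedge Δ=4.2217, bond B=-185.8419.
  t=3,j=1: stock 132.6246 → up 168.4332 (V=129.1000), down 111.4046 (V=251.0200). Price 131.0323; hedge Δ=-2.1379, bond B=414.5672.
  t=3,j=2: stock 200.5157 → up 254.6550 (V=201.6700), down 168.4332 (V=129.1000). Price 158.0347; hedge Δ=0.8417, bond B=-10.7328.
  t=3,j=3: stock 303.1607 → up 385.0141 (V=237.0400), down 254.6550 (V=201.6700). Price 194.6076; hedge Δ=0.2713, bond B=112.3518.
  t=2,j=0: stock 104.4288 → up 132.6246 (V=131.0323), down 87.7202 (V=184.4836). Price 120.5253; hedge Δ=-1.1903, bond B=244.8307.
  t=2,j=1: stock 157.8864 → up 200.5157 (V=158.0347), down 132.6246 (V=131.0323). Price 129.1382; hedge Δ=0.3977, bond B=66.3420.
  t=2,j=2: stock 238.7092 → up 303.1607 (V=194.6076), down 200.5157 (V=158.0347). Price 158.4346; hedge Δ=0.3563, bond B=73.3813.
  t=1,j=0: stock 124.3200 → up 157.8864 (V=129.1382), down 104.4288 (V=120.5253). Price 107.9114; hedge Δ=0.1611, bond B=87.8814.
  t=1,j=1: stock 187.9600 → up 238.7092 (V=158.4346), down 157.8864 (V=129.1382). Price 129.0701; hedge Δ=0.3625, bond B=60.9389.
  t=0,j=0: stock 148.0000 → up 187.9600 (V=129.0701), down 124.3200 (V=107.9114). Price 105.6285; hedge Δ=0.3325, bond B=56.4221.
The time-0 hedge costs 105.6285, which is the no-arbitrage price.

(0,0): Delta=0.3325 Bond=56.4221
(1,0): Delta=0.1611 Bond=87.8814
(1,1): Delta=0.3625 Bond=60.9389
(2,0): Delta=-1.1903 Bond=244.8307
(2,1): Delta=0.3977 Bond=66.3420
(2,2): Delta=0.3563 Bond=73.3813
(3,0): Delta=4.2217 Bond=-185.8419
(3,1): Delta=-2.1379 Bond=414.5672
(3,2): Delta=0.8417 Bond=-10.7328
(3,3): Delta=0.2713 Bond=112.3518
V0=105.6285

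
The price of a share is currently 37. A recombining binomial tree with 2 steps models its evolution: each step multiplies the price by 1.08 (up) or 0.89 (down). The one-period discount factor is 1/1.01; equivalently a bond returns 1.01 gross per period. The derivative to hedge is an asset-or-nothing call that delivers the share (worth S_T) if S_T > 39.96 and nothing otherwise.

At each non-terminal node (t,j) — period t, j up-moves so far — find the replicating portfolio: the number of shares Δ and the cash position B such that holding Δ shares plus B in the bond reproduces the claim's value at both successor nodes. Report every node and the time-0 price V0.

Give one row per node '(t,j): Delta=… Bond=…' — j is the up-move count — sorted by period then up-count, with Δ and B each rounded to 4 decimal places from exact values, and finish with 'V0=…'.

(0,0): Delta=3.8388 Bond=-125.1614
(1,0): Delta=0.0000 Bond=0.0000
(1,1): Delta=5.6842 Bond=-200.1540
V0=16.8757

The replicating-portfolio and risk-neutral prices coincide; use p* = (1.01−0.89)/(1.08−0.89) = 0.6316 for the latter.
Terminal values V(2,·): V(2,0)=0.0000, V(2,1)=0.0000, V(2,2)=43.1568
Node (1,0) S=32.9300: V=(p*·0.0000+(1−p*)·0.0000)/1.01=0.0000; Δ=(0.0000−0.0000)/(35.5644−29.3077)=0.0000; B=V−Δ·S=0.0000
Node (1,1) S=39.9600: V=(p*·43.1568+(1−p*)·0.0000)/1.01=26.9871; Δ=(43.1568−0.0000)/(43.1568−35.5644)=5.6842; B=V−Δ·S=-200.1540
Node (0,0) S=37.0000: V=(p*·26.9871+(1−p*)·0.0000)/1.01=16.8757; Δ=(26.9871−0.0000)/(39.9600−32.9300)=3.8388; B=V−Δ·S=-125.1614
The time-0 hedge costs 16.8757, which is the no-arbitrage price.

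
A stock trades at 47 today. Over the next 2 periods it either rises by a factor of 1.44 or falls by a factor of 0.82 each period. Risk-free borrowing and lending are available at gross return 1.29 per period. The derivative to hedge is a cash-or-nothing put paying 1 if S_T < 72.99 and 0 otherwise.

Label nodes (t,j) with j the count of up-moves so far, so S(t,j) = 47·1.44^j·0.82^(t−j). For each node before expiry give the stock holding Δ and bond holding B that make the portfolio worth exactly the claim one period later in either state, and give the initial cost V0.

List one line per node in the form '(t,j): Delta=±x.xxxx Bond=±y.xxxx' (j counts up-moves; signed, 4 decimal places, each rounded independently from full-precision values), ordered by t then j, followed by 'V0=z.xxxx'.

(0,0): Delta=-0.0202 Bond=1.2034
(1,0): Delta=0.0000 Bond=0.7752
(1,1): Delta=-0.0238 Bond=1.8005
V0=0.2556

No-arbitrage ⇒ martingale measure with p* = (R−d)/(u−d) = 0.7581.
Payoff layer (t=2): V(2,0)=1.0000, V(2,1)=1.0000, V(2,2)=0.0000
(1,0): S=38.5400. Δ = (V_up−V_dn)/(S_up−S_dn) = (1.0000−1.0000)/(55.4976−31.6028) = 0.0000. V = [p*·1.0000 + (1−p*)·1.0000]/1.29 = 0.7752. B = V − Δ·S = 0.7752.
(1,1): S=67.6800. Δ = (V_up−V_dn)/(S_up−S_dn) = (0.0000−1.0000)/(97.4592−55.4976) = -0.0238. V = [p*·0.0000 + (1−p*)·1.0000]/1.29 = 0.1875. B = V − Δ·S = 1.8005.
(0,0): S=47.0000. Δ = (V_up−V_dn)/(S_up−S_dn) = (0.1875−0.7752)/(67.6800−38.5400) = -0.0202. V = [p*·0.1875 + (1−p*)·0.7752]/1.29 = 0.2556. B = V − Δ·S = 1.2034.
Self-financing check: at every node Δ·S+B equals the discounted successor values.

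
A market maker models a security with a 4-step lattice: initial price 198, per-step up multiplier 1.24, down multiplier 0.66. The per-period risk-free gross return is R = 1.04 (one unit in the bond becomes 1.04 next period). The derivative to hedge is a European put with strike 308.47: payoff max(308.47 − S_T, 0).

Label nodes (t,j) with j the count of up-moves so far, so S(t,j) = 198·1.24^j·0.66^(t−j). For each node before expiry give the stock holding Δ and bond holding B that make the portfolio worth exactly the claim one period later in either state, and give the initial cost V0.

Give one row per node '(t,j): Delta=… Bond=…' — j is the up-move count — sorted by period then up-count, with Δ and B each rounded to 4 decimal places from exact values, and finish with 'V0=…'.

Since d<R<u, set p* = (R−d)/(u−d) = 0.6552; price each node as the discounted p*-expectation of its children.
Terminal values V(4,·): V(4,0)=270.9000, V(4,1)=237.8840, V(4,2)=175.8538, V(4,3)=59.3124, V(4,4)=0.0000
(3,0): S=56.9242. Δ = (V_up−V_dn)/(S_up−S_dn) = (237.8840−270.9000)/(70.5860−37.5700) = -1.0000. V = [p*·237.8840 + (1−p*)·270.9000]/1.04 = 239.6816. B = V − Δ·S = 296.6058.
(3,1): S=106.9485. Δ = (V_up−V_dn)/(S_up−S_dn) = (175.8538−237.8840)/(132.6162−70.5860) = -1.0000. V = [p*·175.8538 + (1−p*)·237.8840]/1.04 = 189.6573. B = V − Δ·S = 296.6058.
(3,2): S=200.9336. Δ = (V_up−V_dn)/(S_up−S_dn) = (59.3124−175.8538)/(249.1576−132.6162) = -1.0000. V = [p*·59.3124 + (1−p*)·175.8538]/1.04 = 95.6722. B = V − Δ·S = 296.6058.
(3,3): S=377.5116. Δ = (V_up−V_dn)/(S_up−S_dn) = (0.0000−59.3124)/(468.1143−249.1576) = -0.2709. V = [p*·0.0000 + (1−p*)·59.3124]/1.04 = 19.6659. B = V − Δ·S = 121.9286.
(2,0): S=86.2488. Δ = (V_up−V_dn)/(S_up−S_dn) = (189.6573−239.6816)/(106.9485−56.9242) = -1.0000. V = [p*·189.6573 + (1−p*)·239.6816]/1.04 = 198.9491. B = V − Δ·S = 285.1979.
(2,1): S=162.0432. Δ = (V_up−V_dn)/(S_up−S_dn) = (95.6722−189.6573)/(200.9336−106.9485) = -1.0000. V = [p*·95.6722 + (1−p*)·189.6573]/1.04 = 123.1547. B = V − Δ·S = 285.1979.
(2,2): S=304.4448. Δ = (V_up−V_dn)/(S_up−S_dn) = (19.6659−95.6722)/(377.5116−200.9336) = -0.4304. V = [p*·19.6659 + (1−p*)·95.6722]/1.04 = 44.1106. B = V − Δ·S = 175.1559.
(1,0): S=130.6800. Δ = (V_up−V_dn)/(S_up−S_dn) = (123.1547−198.9491)/(162.0432−86.2488) = -1.0000. V = [p*·123.1547 + (1−p*)·198.9491]/1.04 = 143.5487. B = V − Δ·S = 274.2287.
(1,1): S=245.5200. Δ = (V_up−V_dn)/(S_up−S_dn) = (44.1106−123.1547)/(304.4448−162.0432) = -0.5551. V = [p*·44.1106 + (1−p*)·123.1547]/1.04 = 68.6222. B = V − Δ·S = 204.9052.
(0,0): S=198.0000. Δ = (V_up−V_dn)/(S_up−S_dn) = (68.6222−143.5487)/(245.5200−130.6800) = -0.6524. V = [p*·68.6222 + (1−p*)·143.5487]/1.04 = 90.8259. B = V − Δ·S = 220.0095.
Root portfolio cost Δ·198+B reproduces V0=90.8259.

(0,0): Delta=-0.6524 Bond=220.0095
(1,0): Delta=-1.0000 Bond=274.2287
(1,1): Delta=-0.5551 Bond=204.9052
(2,0): Delta=-1.0000 Bond=285.1979
(2,1): Delta=-1.0000 Bond=285.1979
(2,2): Delta=-0.4304 Bond=175.1559
(3,0): Delta=-1.0000 Bond=296.6058
(3,1): Delta=-1.0000 Bond=296.6058
(3,2): Delta=-1.0000 Bond=296.6058
(3,3): Delta=-0.2709 Bond=121.9286
V0=90.8259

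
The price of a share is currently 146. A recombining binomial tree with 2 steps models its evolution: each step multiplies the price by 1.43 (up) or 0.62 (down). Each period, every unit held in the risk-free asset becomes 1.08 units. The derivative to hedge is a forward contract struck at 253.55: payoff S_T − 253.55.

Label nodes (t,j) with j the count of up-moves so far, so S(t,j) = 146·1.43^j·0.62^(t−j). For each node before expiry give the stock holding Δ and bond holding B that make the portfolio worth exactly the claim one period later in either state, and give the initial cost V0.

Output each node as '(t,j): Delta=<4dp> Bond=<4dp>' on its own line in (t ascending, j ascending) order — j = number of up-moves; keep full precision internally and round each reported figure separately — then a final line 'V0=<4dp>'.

(0,0): Delta=1.0000 Bond=-217.3783
(1,0): Delta=1.0000 Bond=-234.7685
(1,1): Delta=1.0000 Bond=-234.7685
V0=-71.3783

Risk-neutral probability p* = (R−d)/(u−d) = (1.08−0.62)/(1.43−0.62) = 0.5679.
Terminal payoffs: V(2,0)=-197.4276, V(2,1)=-124.1064, V(2,2)=45.0054
Node (1,0) S=90.5200: V=(p*·-124.1064+(1−p*)·-197.4276)/1.08=-144.2485; Δ=(-124.1064−-197.4276)/(129.4436−56.1224)=1.0000; B=V−Δ·S=-234.7685
Node (1,1) S=208.7800: V=(p*·45.0054+(1−p*)·-124.1064)/1.08=-25.9885; Δ=(45.0054−-124.1064)/(298.5554−129.4436)=1.0000; B=V−Δ·S=-234.7685
Node (0,0) S=146.0000: V=(p*·-25.9885+(1−p*)·-144.2485)/1.08=-71.3783; Δ=(-25.9885−-144.2485)/(208.7800−90.5200)=1.0000; B=V−Δ·S=-217.3783
Each (Δ,B) replicates both successor values, so the strategy is self-financing and V0 is arbitrage-free.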